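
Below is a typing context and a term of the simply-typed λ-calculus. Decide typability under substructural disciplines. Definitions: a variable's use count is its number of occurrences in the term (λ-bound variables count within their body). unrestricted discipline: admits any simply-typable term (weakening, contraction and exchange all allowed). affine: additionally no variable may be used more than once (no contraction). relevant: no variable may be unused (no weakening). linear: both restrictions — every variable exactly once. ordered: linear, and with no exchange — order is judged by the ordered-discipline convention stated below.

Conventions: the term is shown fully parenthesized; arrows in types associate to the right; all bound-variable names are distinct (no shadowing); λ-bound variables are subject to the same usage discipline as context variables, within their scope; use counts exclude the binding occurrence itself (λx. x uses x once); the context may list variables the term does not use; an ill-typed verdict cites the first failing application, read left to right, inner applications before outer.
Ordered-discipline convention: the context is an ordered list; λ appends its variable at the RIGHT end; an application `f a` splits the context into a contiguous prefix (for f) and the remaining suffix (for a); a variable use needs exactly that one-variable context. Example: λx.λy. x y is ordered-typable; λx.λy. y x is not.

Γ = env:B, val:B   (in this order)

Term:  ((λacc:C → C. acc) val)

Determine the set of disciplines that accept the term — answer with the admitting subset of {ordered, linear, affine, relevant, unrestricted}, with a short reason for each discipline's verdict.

admitted in: none
usage: env: 0, val: 1, acc (λ-bound): 1
left-to-right use order: acc, val
typing: ill-typed: a function awaiting C → C gets B
ordered ✗ (not simply typable)
linear ✗ (fails simple typing)
affine ✗ (a type mismatch blocks all five)
relevant ✗ (the type mismatch rejects it)
unrestricted ✗ (not simply typable)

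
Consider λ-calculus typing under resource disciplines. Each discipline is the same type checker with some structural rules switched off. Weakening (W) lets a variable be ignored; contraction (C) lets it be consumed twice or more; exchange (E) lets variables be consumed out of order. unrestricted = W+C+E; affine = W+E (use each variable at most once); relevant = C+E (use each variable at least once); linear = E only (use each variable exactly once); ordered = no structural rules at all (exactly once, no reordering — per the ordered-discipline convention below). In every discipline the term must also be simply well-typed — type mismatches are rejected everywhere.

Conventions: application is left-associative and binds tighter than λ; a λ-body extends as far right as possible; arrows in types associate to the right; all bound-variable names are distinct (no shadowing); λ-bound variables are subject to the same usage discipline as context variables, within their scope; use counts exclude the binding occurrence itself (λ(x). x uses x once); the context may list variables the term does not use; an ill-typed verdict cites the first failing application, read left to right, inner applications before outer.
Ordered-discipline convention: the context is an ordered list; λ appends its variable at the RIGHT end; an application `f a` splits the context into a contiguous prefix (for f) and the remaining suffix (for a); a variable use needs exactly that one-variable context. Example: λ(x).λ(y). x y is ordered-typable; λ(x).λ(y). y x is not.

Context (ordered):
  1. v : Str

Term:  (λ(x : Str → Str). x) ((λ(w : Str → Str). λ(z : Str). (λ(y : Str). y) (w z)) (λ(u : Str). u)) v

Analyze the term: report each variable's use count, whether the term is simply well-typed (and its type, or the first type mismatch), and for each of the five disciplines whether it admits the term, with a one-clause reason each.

use counts: v=1, x (bound)=1, w (bound)=1, z (bound)=1, y (bound)=1, u (bound)=1
order of uses: x, y, w, z, u, v
typing: well-typed at Str
ordered: ✓, single-use (v, x, w, z, y, u), ordered derivation ok
linear: ✓, exactly-once usage across v, x, w, z, y, u
affine: ✓, no duplicate uses among v, x, w, z, y, u
relevant: ✓, at least one use each (v, x, w, z, y, u)
unrestricted: ✓, well-typed at Str; no restrictions here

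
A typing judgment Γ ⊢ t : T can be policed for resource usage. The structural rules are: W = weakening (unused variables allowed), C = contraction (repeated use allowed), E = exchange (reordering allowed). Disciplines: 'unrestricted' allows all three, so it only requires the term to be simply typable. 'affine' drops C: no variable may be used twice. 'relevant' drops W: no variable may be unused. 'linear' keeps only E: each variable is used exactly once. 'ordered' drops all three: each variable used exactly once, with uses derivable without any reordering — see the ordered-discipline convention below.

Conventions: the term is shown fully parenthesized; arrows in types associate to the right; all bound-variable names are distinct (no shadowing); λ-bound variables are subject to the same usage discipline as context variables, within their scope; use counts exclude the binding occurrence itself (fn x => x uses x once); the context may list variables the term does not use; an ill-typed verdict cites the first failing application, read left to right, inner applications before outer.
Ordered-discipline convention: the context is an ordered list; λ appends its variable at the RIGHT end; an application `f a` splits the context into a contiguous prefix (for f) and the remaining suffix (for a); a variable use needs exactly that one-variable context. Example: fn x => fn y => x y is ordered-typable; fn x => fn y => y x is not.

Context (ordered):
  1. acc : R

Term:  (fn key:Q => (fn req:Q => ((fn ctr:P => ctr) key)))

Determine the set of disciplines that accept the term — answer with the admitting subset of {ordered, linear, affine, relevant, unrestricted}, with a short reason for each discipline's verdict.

accepted by: none
variable uses: acc=0, key (bound)=1, req (bound)=0, ctr (bound)=1
order of uses: ctr, key
typing: ill-typed: a function awaiting P gets Q
ordered ✗ (a type mismatch blocks all five)
linear ✗ (the type mismatch rejects it)
affine ✗ (not simply typable)
relevant ✗ (fails simple typing)
unrestricted ✗ (a type mismatch blocks all five)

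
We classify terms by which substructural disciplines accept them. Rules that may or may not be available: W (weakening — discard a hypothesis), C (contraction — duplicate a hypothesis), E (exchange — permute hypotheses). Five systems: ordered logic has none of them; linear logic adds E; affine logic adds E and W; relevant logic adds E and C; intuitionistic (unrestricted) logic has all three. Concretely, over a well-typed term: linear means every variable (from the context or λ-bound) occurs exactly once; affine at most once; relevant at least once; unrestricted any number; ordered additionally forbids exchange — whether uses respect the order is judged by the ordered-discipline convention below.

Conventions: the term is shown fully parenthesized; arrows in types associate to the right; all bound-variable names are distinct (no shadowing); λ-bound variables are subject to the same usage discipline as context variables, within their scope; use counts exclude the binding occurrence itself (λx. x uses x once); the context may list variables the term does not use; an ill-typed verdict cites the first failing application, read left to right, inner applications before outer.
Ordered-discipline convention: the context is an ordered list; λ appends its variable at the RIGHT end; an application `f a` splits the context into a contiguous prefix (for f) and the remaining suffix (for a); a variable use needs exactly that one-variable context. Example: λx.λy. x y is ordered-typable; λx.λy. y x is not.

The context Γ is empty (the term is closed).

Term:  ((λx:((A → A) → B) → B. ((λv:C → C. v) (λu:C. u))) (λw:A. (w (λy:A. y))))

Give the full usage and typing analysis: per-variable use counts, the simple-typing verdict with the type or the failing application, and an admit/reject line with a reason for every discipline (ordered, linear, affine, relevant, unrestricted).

usage: x (bound): 0×; v (bound): 1×; u (bound): 1×; w (bound): 1×; y (bound): 1×
uses in reading order: v, u, w, y
typing: ill-typed: non-function type A applied to an argument
ordered: ✗ — a type mismatch blocks all five
linear: ✗ — the type mismatch rejects it
affine: ✗ — not simply typable
relevant: ✗ — fails simple typing
unrestricted: ✗ — a type mismatch blocks all five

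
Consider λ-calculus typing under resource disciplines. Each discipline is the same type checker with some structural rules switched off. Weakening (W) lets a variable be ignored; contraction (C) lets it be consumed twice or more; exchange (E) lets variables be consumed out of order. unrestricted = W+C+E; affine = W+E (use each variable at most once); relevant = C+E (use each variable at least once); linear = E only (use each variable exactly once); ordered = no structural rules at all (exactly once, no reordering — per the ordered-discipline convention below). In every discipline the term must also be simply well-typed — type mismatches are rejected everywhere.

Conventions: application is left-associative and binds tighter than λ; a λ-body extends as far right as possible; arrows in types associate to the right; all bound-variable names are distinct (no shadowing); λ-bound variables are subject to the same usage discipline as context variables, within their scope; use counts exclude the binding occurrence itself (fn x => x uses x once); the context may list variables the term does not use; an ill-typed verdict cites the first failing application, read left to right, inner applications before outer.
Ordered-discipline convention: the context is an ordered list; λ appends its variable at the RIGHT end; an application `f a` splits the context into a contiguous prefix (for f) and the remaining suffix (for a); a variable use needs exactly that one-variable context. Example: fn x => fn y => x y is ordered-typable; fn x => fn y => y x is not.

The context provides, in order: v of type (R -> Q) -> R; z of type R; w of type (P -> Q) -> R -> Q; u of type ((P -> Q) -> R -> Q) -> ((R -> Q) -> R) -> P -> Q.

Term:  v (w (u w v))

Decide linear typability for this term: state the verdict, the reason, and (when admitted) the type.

no — needs contraction — v ×2, w ×2; z left unused
variable uses: v: 2, z: 0, w: 2, u: 1
order of uses: v, w, u, w, v
typing: well-typed at R
across the five disciplines: ordered ✗; linear ✗; affine ✗; relevant ✗; unrestricted ✓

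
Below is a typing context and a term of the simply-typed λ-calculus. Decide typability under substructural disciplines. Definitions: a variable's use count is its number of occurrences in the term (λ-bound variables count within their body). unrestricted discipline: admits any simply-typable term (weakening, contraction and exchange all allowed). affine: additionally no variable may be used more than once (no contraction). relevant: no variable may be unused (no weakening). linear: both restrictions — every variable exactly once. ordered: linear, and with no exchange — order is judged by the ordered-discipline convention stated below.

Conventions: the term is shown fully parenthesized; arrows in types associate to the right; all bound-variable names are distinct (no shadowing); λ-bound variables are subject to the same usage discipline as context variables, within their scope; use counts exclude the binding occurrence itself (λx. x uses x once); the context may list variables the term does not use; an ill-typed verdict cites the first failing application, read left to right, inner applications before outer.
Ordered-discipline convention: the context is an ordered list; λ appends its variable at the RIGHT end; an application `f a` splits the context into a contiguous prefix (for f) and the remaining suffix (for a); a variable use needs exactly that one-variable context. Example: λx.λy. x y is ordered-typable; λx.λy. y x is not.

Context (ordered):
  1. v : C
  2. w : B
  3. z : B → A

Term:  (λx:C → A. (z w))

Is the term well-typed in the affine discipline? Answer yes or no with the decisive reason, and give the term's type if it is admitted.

yes — none of v, w, z, x used more than once; term : (C → A) → A
variable uses: v=0; w=1; z=1; x (bound)=0
use order (left to right): z, w
typing: well-typed at (C → A) → A
all disciplines: ordered ✗; linear ✗; affine ✓; relevant ✗; unrestricted ✓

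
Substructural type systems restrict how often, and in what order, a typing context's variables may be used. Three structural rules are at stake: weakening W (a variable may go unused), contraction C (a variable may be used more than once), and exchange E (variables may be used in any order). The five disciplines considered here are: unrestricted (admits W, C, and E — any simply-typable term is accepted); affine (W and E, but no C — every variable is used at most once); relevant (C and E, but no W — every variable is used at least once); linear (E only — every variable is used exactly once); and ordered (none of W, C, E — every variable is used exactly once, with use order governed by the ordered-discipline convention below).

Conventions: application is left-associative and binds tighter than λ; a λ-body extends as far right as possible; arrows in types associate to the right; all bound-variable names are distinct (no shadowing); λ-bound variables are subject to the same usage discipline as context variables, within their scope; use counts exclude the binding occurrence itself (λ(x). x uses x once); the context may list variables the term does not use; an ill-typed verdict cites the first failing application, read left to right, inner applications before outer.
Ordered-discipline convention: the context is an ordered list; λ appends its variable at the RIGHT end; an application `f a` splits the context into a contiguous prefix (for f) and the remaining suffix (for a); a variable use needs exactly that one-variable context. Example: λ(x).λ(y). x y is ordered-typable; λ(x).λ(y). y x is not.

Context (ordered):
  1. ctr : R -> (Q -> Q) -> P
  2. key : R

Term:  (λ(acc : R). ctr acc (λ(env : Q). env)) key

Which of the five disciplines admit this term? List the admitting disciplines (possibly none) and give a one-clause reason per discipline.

admitting disciplines: ordered, linear, affine, relevant, unrestricted
use counts: ctr: 1, key: 1, acc (λ-bound): 1, env (λ-bound): 1
uses in reading order: ctr, acc, env, key
typing: the term checks, with type P
ordered ✓ (ctr, key, acc, env once each; derivable with no W/C/E)
linear ✓ (exactly-once usage across ctr, key, acc, env)
affine ✓ (no duplicate uses among ctr, key, acc, env)
relevant ✓ (ctr, key, acc, env: all used, weakening unneeded)
unrestricted ✓ (well-typed at P; no restrictions here)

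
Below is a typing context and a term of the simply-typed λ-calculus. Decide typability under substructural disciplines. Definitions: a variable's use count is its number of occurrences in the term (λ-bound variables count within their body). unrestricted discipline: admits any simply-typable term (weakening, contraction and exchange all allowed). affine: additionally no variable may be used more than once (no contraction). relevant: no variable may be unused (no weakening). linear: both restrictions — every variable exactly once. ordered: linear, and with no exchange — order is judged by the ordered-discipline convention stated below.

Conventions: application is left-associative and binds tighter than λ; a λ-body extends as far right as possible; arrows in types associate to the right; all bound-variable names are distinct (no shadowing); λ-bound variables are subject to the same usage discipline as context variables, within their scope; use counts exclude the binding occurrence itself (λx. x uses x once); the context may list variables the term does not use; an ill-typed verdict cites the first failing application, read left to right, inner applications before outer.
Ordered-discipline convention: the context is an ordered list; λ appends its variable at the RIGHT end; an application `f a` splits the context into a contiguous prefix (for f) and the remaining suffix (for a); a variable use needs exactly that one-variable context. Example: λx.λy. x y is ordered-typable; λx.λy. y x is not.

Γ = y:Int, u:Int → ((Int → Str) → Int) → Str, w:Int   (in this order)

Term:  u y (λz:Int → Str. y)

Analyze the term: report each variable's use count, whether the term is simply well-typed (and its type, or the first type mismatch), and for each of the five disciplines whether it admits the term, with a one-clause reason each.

variable uses: y ×2; u ×1; w ×0; z (bound) ×0
left-to-right use order: u, y, y
typing: the term checks, with type Str
ordered: ✗ — uses contraction: y ×2; w, z never used (weakening)
linear: ✗ — uses contraction: y ×2; w, z never used (weakening)
affine: ✗ — uses contraction: y ×2
relevant: ✗ — w, z never used (weakening)
unrestricted: ✓ — well-typed at Str; no restrictions here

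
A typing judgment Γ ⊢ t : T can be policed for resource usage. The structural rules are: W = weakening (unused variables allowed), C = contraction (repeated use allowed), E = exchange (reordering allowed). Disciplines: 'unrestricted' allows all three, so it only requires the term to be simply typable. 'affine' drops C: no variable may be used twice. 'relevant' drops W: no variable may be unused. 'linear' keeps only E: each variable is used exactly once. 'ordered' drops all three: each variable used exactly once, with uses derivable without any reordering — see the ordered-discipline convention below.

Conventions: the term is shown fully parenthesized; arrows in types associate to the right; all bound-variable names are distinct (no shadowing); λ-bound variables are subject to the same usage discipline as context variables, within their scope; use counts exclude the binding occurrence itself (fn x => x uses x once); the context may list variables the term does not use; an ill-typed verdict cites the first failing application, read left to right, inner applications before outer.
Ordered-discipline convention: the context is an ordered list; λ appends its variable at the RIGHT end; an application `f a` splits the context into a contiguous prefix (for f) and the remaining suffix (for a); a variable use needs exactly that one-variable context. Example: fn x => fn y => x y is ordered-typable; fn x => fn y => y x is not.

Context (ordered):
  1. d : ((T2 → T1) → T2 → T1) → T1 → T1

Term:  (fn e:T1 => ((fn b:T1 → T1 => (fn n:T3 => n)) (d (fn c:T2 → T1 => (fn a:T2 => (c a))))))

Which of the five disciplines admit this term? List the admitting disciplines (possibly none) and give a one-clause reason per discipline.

accepted by: affine, unrestricted
variable uses: d ×1, e [bound] ×0, b [bound] ×0, n [bound] ×1, c [bound] ×1, a [bound] ×1
uses in reading order: n, d, c, a
typing: ✓ — T1 → T3 → T3
ordered: ✗ — needs weakening: e, b unused
linear: ✗ — needs weakening: e, b unused
affine: ✓ — no duplicate uses among d, e, b, n, c, a
relevant: ✗ — needs weakening: e, b unused
unrestricted: ✓ — type-checks (T1 → T3 → T3) and nothing is barred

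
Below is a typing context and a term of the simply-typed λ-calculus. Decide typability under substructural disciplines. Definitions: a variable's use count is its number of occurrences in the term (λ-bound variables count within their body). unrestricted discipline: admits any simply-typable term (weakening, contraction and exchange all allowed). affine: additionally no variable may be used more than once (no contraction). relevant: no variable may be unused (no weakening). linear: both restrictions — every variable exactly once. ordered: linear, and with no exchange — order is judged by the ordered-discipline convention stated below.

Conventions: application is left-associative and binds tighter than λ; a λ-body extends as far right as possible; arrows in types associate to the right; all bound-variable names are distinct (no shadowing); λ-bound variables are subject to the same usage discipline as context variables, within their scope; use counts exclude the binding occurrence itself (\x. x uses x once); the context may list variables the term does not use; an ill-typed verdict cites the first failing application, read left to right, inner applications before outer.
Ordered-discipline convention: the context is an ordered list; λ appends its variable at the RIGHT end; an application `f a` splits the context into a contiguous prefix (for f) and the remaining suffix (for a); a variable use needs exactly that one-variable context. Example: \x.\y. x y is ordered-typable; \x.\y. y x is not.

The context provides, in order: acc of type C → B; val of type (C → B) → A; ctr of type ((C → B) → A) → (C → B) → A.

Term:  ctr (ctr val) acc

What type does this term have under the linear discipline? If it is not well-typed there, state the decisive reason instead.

not well-typed under linear — repeated use of ctr ×2
usage: acc=1, val=1, ctr=2
use order (left to right): ctr, ctr, val, acc
typing: well-typed — term : A
across the five disciplines: ordered ✗ · linear ✗ · affine ✗ · relevant ✓ · unrestricted ✓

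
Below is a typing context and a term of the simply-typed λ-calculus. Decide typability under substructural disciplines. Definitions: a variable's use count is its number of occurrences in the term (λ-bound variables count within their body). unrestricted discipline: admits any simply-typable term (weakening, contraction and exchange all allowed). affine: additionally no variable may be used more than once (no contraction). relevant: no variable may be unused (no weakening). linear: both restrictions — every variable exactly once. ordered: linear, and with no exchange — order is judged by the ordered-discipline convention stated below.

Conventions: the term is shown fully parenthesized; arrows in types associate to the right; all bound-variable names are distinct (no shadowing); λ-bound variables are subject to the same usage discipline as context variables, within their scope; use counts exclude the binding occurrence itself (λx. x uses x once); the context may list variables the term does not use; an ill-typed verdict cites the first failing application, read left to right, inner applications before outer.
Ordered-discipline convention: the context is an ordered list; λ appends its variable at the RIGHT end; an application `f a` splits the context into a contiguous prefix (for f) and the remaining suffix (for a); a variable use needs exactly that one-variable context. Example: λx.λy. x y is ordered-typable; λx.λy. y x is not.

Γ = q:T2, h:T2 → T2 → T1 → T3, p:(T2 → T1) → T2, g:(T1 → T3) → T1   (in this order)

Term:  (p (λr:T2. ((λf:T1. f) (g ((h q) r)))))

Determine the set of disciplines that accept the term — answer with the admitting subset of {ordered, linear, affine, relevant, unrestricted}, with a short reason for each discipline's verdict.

admitted by: linear, affine, relevant, unrestricted
counts: q: 1, h: 1, p: 1, g: 1, r (bound): 1, f (bound): 1
uses in reading order: p, f, g, h, q, r
typing: the term checks, with type T2
ordered ✗ (no ordered split (uses run p, f, g, h, q, r))
linear ✓ (each of q, h, p, g, r, f used exactly once)
affine ✓ (q, h, p, g, r, f: no repeats, contraction unneeded)
relevant ✓ (every one of q, h, p, g, r, f appears)
unrestricted ✓ (well-typed at T2; no restrictions here)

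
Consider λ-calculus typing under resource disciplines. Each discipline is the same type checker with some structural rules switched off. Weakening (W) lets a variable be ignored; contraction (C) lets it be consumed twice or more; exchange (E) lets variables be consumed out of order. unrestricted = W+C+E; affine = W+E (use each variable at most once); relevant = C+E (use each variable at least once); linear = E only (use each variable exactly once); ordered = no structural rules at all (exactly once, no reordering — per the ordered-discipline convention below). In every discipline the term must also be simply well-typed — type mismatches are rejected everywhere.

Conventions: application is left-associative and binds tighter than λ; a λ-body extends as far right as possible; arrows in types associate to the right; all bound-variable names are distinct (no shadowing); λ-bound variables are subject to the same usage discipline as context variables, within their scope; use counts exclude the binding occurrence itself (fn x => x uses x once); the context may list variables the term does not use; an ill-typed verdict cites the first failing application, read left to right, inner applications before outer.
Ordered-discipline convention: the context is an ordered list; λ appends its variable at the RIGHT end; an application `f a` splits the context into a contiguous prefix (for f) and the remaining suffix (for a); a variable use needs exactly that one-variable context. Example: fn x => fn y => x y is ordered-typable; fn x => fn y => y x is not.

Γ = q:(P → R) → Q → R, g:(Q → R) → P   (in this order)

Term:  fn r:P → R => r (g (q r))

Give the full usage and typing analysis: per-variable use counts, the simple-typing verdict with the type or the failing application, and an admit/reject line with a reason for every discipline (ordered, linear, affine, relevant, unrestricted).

counts: q ×1, g ×1, r (λ-bound) ×2
left-to-right use order: r, g, q, r
typing: well-typed at (P → R) → R
ordered: ✗, r ×2 used more than once (contraction)
linear: ✗, r ×2 used more than once (contraction)
affine: ✗, r ×2 used more than once (contraction)
relevant: ✓, q, g, r: all used, weakening unneeded
unrestricted: ✓, simply typable at (P → R) → R; W, C, E all held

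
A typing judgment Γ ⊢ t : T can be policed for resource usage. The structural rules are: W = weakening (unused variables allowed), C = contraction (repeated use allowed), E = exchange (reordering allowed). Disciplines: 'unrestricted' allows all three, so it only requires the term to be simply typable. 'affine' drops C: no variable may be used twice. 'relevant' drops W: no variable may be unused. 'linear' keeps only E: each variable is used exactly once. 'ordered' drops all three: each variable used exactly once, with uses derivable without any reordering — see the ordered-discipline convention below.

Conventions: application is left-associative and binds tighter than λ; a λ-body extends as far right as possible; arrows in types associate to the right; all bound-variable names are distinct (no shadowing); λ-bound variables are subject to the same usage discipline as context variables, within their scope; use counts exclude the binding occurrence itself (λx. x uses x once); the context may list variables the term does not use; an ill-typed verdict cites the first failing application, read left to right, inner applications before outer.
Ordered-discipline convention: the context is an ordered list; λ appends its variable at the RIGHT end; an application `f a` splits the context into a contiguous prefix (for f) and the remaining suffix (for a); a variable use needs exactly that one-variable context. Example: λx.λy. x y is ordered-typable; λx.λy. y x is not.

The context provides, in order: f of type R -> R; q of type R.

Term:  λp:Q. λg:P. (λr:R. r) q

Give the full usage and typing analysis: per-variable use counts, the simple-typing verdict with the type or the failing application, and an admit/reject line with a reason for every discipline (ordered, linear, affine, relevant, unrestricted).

use counts: f ×0; q ×1; p (λ-bound) ×0; g (λ-bound) ×0; r (λ-bound) ×1
uses in reading order: r, q
typing: well-typed — term : Q -> P -> R
ordered: ✗, unused: f, p, g — weakening required
linear: ✗, unused: f, p, g — weakening required
affine: ✓, f, q, p, g, r: no repeats, contraction unneeded
relevant: ✗, unused: f, p, g — weakening required
unrestricted: ✓, type-checks (Q -> P -> R) and nothing is barred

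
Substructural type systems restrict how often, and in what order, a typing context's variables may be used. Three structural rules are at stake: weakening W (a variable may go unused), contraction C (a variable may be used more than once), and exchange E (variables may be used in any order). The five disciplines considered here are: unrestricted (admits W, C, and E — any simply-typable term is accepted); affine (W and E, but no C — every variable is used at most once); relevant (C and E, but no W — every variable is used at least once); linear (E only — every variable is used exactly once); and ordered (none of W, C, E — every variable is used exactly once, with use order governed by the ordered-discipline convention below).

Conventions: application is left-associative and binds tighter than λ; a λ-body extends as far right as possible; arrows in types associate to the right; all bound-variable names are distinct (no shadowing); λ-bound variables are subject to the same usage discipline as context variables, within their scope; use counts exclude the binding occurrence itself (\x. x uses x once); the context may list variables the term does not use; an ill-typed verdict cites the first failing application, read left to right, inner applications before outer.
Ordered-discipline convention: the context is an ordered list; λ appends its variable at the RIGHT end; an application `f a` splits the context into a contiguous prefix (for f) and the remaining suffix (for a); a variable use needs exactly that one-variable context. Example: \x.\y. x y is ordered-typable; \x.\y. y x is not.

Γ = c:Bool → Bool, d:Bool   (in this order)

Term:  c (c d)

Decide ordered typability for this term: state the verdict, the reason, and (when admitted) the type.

no — repeated use of c ×2
use counts: c: 2, d: 1
left-to-right use order: c, c, d
typing: well-typed at Bool
per-discipline verdicts: ordered ✗ | linear ✗ | affine ✗ | relevant ✓ | unrestricted ✓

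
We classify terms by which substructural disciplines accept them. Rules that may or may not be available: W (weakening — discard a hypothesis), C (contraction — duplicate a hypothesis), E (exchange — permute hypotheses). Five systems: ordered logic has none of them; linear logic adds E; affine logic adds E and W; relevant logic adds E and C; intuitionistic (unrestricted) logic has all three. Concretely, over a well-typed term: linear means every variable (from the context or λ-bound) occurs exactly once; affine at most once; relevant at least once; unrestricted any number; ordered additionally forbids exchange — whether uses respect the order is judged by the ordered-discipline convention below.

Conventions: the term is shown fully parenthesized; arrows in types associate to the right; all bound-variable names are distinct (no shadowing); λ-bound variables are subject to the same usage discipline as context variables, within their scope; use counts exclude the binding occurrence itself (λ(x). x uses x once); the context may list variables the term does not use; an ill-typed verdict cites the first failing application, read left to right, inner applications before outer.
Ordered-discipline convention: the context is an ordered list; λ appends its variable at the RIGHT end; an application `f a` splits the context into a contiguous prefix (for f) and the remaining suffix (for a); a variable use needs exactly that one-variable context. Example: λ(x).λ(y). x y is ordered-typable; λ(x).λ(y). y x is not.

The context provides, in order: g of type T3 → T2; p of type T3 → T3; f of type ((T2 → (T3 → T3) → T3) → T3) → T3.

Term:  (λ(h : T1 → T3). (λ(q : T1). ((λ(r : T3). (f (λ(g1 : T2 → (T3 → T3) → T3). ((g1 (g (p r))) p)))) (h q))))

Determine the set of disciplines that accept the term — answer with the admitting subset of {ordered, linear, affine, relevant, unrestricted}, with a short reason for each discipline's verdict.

admitting disciplines: relevant, unrestricted
use counts: g ×1, p ×2, f ×1, h [bound] ×1, q [bound] ×1, r [bound] ×1, g1 [bound] ×1
order of uses: f, g1, g, p, r, p, h, q
typing: the term checks, with type (T1 → T3) → T1 → T3
ordered: ✗, needs contraction — p ×2
linear: ✗, needs contraction — p ×2
affine: ✗, needs contraction — p ×2
relevant: ✓, g, p, f, h, q, r, g1: all used, weakening unneeded
unrestricted: ✓, typability at (T1 → T3) → T1 → T3 is all that's needed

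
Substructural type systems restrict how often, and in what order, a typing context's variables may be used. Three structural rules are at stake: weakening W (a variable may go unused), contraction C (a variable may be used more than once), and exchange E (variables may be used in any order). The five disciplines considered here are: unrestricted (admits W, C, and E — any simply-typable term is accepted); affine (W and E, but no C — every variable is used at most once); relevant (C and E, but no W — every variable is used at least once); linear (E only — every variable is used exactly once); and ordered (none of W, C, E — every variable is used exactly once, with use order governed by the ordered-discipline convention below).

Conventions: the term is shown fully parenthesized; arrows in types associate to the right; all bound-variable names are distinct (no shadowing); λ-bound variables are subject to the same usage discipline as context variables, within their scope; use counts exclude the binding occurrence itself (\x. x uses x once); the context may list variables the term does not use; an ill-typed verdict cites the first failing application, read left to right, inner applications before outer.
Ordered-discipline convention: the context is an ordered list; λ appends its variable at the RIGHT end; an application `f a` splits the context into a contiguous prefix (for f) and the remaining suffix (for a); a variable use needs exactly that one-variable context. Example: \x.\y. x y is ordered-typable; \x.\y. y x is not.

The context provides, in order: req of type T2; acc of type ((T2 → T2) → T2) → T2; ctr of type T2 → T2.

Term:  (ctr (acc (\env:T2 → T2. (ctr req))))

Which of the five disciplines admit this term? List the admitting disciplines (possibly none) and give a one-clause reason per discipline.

admitted in: unrestricted
counts: req: 1×; acc: 1×; ctr: 2×; env [bound]: 0×
use order (left to right): ctr, acc, ctr, req
typing: well-typed at T2
ordered: ✗ — uses contraction: ctr ×2; env left unused
linear: ✗ — uses contraction: ctr ×2; env left unused
affine: ✗ — uses contraction: ctr ×2
relevant: ✗ — env left unused
unrestricted: ✓ — simply typable at T2; W, C, E all held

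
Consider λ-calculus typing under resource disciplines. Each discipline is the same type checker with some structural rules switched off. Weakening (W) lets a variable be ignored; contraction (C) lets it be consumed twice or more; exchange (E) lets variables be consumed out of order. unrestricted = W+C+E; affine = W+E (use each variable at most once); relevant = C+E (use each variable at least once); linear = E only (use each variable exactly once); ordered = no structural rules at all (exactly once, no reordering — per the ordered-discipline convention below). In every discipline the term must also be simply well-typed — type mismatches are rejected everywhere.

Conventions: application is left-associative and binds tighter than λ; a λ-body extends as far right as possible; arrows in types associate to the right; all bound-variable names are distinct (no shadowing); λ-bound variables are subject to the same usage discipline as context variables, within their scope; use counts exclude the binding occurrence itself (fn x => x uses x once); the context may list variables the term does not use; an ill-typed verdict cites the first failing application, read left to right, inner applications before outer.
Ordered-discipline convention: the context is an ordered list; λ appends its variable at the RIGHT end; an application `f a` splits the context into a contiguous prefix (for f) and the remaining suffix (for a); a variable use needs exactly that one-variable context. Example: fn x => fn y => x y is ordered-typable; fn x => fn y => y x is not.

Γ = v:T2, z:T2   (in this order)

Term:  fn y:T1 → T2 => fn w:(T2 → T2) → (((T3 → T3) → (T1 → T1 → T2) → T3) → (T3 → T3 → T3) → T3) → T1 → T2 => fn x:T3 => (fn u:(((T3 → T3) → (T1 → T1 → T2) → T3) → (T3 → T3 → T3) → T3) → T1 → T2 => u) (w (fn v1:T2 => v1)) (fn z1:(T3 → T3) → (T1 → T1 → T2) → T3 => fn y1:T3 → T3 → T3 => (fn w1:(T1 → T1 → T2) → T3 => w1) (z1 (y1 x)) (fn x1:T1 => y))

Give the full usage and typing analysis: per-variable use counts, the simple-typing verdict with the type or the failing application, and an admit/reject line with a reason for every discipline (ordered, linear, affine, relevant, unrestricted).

variable uses: v ×0; z ×0; y [bound] ×1; w [bound] ×1; x [bound] ×1; u [bound] ×1; v1 [bound] ×1; z1 [bound] ×1; y1 [bound] ×1; w1 [bound] ×1; x1 [bound] ×0
uses in reading order: u, w, v1, w1, z1, y1, x, y
typing: the term checks, with type (T1 → T2) → ((T2 → T2) → (((T3 → T3) → (T1 → T1 → T2) → T3) → (T3 → T3 → T3) → T3) → T1 → T2) → T3 → T1 → T2
ordered: ✗, v, z, x1 never used (weakening)
linear: ✗, v, z, x1 never used (weakening)
affine: ✓, at most one use each (v, z, y, w, x, u, v1, z1, y1, w1, x1)
relevant: ✗, v, z, x1 never used (weakening)
unrestricted: ✓, typability at (T1 → T2) → ((T2 → T2) → (((T3 → T3) → (T1 → T1 → T2) → T3) → (T3 → T3 → T3) → T3) → T1 → T2) → T3 → T1 → T2 is all that's needed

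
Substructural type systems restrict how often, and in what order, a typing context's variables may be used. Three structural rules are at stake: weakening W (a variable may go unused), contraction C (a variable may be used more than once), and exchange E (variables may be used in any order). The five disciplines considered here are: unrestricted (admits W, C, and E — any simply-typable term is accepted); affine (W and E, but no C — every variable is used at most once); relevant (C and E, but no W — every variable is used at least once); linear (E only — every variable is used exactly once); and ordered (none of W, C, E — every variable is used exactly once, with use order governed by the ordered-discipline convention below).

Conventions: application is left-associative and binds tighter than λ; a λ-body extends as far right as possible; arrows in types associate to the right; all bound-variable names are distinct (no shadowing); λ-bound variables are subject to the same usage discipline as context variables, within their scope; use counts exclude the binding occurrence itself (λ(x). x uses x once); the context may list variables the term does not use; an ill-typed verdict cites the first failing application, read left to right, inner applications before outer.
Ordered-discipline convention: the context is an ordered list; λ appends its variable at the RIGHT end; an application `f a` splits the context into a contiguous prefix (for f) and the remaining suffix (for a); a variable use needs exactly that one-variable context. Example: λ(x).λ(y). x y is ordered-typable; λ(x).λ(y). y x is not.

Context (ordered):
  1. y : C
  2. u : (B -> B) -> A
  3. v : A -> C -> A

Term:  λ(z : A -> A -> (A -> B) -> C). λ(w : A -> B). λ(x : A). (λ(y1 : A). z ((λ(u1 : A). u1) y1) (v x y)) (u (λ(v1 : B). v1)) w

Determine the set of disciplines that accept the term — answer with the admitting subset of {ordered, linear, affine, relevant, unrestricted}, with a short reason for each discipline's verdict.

admitted in: linear, affine, relevant, unrestricted
counts: y ×1; u ×1; v ×1; z [bound] ×1; w [bound] ×1; x [bound] ×1; y1 [bound] ×1; u1 [bound] ×1; v1 [bound] ×1
use order (left to right): z, u1, y1, v, x, y, u, v1, w
typing: well-typed at (A -> A -> (A -> B) -> C) -> (A -> B) -> A -> C
ordered: ✗ — use order z, u1, y1, v, x, y, u, v1, w needs exchange
linear: ✓ — y, u, v, z, w, x, y1, u1, v1: one use apiece
affine: ✓ — at most one use each (y, u, v, z, w, x, y1, u1, v1)
relevant: ✓ — every one of y, u, v, z, w, x, y1, u1, v1 appears
unrestricted: ✓ — well-typed at (A -> A -> (A -> B) -> C) -> (A -> B) -> A -> C; no restrictions here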